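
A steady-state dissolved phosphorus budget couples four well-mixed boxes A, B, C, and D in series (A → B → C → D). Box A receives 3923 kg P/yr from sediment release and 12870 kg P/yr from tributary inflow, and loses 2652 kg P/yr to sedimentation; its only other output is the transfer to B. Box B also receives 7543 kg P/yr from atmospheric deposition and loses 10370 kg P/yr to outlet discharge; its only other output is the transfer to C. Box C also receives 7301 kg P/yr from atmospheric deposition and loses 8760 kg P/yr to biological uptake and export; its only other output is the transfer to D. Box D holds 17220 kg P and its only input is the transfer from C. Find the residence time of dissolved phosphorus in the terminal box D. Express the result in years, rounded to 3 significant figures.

Box A: F(A→B) = (3923 + 12870) − 2652 = 14141 kg P/yr.
Box B: F(B→C) = (14141 + 7543) − 10370 = 11314 kg P/yr.
Box C: F(C→D) = (11314 + 7301) − 8760 = 9855.0 kg P/yr.
Box D throughput = its input = 9855.0 kg P/yr; τ = 17220 / 9855.0 = 1.747 yr.

1.75 yr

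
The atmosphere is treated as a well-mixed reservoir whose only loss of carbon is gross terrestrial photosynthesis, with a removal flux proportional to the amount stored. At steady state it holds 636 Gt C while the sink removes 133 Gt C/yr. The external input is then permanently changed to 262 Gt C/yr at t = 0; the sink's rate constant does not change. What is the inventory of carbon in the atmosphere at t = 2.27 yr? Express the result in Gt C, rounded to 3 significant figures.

The sink rate constant is k = F₀/M₀ = 133/636 = 0.2091 yr⁻¹.
Solving dM/dt = F₁ − kM with M(0) = M₀ gives M(t) = F₁/k + (M₀ − F₁/k)·e^(−kt).
F₁/k = 262/0.2091 = 1252.9 Gt C; kt = 0.2091 × 2.27 = 0.4747, e^(−kt) = 0.6221.
M(2.27) = 1252.9 + (636 − 1252.9) × 0.6221 = 1252.9 − 383.7 = 869.13 Gt C.

869 Gt C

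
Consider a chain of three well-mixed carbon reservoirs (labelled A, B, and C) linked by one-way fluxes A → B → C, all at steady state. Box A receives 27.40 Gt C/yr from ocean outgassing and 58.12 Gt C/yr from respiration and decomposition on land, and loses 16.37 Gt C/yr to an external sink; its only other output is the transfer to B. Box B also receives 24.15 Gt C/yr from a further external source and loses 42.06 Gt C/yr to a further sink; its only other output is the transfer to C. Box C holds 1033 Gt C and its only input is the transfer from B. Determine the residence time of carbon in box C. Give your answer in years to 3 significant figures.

20.2 yr

Box A: F(A→B) = (27.40 + 58.12) − 16.37 = 69.150 Gt C/yr.
Box B: F(B→C) = (69.150 + 24.15) − 42.06 = 51.240 Gt C/yr.
Box C throughput = its input = 51.240 Gt C/yr; τ = 1033 / 51.240 = 20.16 yr.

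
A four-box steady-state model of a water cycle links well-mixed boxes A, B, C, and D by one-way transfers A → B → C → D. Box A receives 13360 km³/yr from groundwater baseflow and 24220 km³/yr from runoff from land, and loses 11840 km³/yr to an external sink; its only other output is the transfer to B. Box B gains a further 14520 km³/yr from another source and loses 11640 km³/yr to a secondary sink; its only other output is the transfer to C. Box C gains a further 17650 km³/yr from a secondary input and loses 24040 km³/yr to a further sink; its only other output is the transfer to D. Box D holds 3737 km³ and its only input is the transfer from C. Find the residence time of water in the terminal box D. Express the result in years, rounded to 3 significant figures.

0.168 yr

Box A: F(A→B) = (13360 + 24220) − 11840 = 25740 km³/yr.
Box B: F(B→C) = (25740 + 14520) − 11640 = 28620 km³/yr.
Box C: F(C→D) = (28620 + 17650) − 24040 = 22230 km³/yr.
Box D throughput = its input = 22230 km³/yr; τ = 3737 / 22230 = 0.1681 yr.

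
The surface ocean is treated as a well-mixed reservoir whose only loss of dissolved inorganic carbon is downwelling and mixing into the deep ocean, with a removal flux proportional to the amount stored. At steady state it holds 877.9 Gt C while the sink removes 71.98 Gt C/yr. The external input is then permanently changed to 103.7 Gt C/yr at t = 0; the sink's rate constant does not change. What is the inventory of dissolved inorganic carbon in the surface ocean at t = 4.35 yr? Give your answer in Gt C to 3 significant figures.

The sink rate constant is k = F₀/M₀ = 71.98/877.9 = 0.08199 yr⁻¹.
Solving dM/dt = F₁ − kM with M(0) = M₀ gives M(t) = F₁/k + (M₀ − F₁/k)·e^(−kt).
F₁/k = 103.7/0.08199 = 1264.8 Gt C; kt = 0.08199 × 4.35 = 0.3567, e^(−kt) = 0.7000.
M(4.35) = 1264.8 + (877.9 − 1264.8) × 0.7000 = 1264.8 − 270.8 = 993.96 Gt C.

994 Gt C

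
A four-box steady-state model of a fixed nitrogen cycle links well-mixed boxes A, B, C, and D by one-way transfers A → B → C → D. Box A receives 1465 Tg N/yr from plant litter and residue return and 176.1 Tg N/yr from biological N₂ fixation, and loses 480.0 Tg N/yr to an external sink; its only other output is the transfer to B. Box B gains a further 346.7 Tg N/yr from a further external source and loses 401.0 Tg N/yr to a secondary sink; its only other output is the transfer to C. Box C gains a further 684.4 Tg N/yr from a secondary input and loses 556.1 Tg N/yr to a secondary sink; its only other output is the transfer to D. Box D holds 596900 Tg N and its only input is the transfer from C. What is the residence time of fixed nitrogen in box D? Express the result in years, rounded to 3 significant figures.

483 yr

Box A: F(A→B) = (1465 + 176.1) − 480.0 = 1161.1 Tg N/yr.
Box B: F(B→C) = (1161.1 + 346.7) − 401.0 = 1106.8 Tg N/yr.
Box C: F(C→D) = (1106.8 + 684.4) − 556.1 = 1235.1 Tg N/yr.
Box D throughput = its input = 1235.1 Tg N/yr; τ = 596900 / 1235.1 = 483.3 yr.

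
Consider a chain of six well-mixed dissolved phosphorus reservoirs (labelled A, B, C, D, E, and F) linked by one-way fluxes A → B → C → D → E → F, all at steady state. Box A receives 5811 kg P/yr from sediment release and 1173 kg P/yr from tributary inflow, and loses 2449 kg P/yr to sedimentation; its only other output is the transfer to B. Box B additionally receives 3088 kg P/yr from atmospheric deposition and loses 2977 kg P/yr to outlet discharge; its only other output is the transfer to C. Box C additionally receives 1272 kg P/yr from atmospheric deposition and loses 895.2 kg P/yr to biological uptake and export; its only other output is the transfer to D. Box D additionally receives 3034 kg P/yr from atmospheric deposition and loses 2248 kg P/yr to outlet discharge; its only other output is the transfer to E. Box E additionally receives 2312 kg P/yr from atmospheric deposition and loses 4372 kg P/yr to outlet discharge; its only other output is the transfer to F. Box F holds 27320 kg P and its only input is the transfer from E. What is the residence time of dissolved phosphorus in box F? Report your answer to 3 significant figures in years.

7.29 yr

Box A: F(A→B) = (5811 + 1173) − 2449 = 4535.0 kg P/yr.
Box B: F(B→C) = (4535.0 + 3088) − 2977 = 4646.0 kg P/yr.
Box C: F(C→D) = (4646.0 + 1272) − 895.2 = 5022.8 kg P/yr.
Box D: F(D→E) = (5022.8 + 3034) − 2248 = 5808.8 kg P/yr.
Box E: F(E→F) = (5808.8 + 2312) − 4372 = 3748.8 kg P/yr.
Box F throughput = its input = 3748.8 kg P/yr; τ = 27320 / 3748.8 = 7.288 yr.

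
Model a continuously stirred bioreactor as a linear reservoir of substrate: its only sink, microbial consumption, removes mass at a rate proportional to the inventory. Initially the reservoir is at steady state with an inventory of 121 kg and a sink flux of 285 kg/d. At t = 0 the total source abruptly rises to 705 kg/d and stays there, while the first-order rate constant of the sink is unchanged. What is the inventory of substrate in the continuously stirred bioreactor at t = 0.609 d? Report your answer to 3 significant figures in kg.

The sink rate constant is k = F₀/M₀ = 285/121 = 2.355 d⁻¹.
Solving dM/dt = F₁ − kM with M(0) = M₀ gives M(t) = F₁/k + (M₀ − F₁/k)·e^(−kt).
F₁/k = 705/2.355 = 299.32 kg; kt = 2.355 × 0.609 = 1.434, e^(−kt) = 0.2383.
M(0.609) = 299.32 + (121 − 299.32) × 0.2383 = 299.32 − 42.48 = 256.83 kg.

257 kg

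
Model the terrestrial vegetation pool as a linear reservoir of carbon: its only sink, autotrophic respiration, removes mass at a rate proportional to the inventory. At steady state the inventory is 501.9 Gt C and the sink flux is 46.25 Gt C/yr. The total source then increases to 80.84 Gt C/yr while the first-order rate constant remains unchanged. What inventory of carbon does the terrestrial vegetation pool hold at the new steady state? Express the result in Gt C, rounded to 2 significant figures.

880 Gt C

Rate constant k = F/M = 46.25 / 501.9 = 0.09215 yr⁻¹.
At the new steady state, source = k·M_new ⇒ M_new = 80.84 / 0.09215 = 877.3 Gt C.
(Equivalently M_new = M × F_new/F_old = 501.9 × 80.84/46.25.)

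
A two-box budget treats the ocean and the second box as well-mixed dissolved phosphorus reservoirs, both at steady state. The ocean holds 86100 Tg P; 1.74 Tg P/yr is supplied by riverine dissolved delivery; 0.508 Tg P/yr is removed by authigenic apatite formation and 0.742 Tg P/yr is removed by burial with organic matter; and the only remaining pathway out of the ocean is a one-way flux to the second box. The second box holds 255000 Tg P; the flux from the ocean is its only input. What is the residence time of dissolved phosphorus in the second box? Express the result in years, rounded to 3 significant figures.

Balance the ocean: ΣF_in = 1.7400 Tg P/yr.
Flux to the second box = ΣF_in − (0.508 + 0.742) = 0.49000 Tg P/yr.
At steady state the output of the second box equals its input, 0.49000 Tg P/yr.
τ = M / F = 255000 / 0.49000 = 520400 yr.

520000 yr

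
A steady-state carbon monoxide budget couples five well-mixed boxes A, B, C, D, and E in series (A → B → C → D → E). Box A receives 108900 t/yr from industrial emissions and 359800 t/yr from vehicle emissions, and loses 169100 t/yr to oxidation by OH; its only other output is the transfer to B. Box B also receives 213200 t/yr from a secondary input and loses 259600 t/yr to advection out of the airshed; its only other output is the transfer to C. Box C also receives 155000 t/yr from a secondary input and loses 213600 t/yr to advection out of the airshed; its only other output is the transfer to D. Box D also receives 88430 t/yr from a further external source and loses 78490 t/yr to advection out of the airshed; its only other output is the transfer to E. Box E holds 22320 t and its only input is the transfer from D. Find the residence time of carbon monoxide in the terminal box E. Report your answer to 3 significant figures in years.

Box A: F(A→B) = (108900 + 359800) − 169100 = 299600 t/yr.
Box B: F(B→C) = (299600 + 213200) − 259600 = 253200 t/yr.
Box C: F(C→D) = (253200 + 155000) − 213600 = 194600 t/yr.
Box D: F(D→E) = (194600 + 88430) − 78490 = 204540 t/yr.
Box E throughput = its input = 204540 t/yr; τ = 22320 / 204540 = 0.1091 yr.

0.109 yr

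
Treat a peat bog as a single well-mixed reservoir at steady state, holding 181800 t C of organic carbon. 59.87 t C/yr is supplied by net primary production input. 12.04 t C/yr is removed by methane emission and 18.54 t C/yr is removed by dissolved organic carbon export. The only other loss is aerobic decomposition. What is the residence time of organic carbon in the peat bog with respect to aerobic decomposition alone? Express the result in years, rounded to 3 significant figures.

At steady state ΣF_in = ΣF_out.
ΣF_in = 59.870 t C/yr.
Aerobic decomposition flux = ΣF_in − (12.04 + 18.54) = 59.870 − 30.58 = 29.29 t C/yr.
τ = M / F = 181800 / 29.29 = 6207 yr.

6210 yr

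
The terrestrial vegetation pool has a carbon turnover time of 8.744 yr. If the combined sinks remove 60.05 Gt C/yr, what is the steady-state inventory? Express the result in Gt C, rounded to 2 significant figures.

530 Gt C

τ = M/F ⇒ M = τ × F = 8.744 × 60.05 = 525.1 Gt C.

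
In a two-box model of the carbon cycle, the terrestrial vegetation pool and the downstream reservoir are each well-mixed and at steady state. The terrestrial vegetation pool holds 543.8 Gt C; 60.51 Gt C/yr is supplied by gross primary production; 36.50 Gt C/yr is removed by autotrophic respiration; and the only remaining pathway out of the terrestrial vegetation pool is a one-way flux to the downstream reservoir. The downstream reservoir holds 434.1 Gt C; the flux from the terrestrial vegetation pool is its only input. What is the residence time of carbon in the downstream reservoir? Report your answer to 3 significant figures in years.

Balance the terrestrial vegetation pool: ΣF_in = 60.510 Gt C/yr.
Flux to the downstream reservoir = ΣF_in − (36.50) = 24.010 Gt C/yr.
At steady state the output of the downstream reservoir equals its input, 24.010 Gt C/yr.
τ = M / F = 434.1 / 24.010 = 18.08 yr.

18.1 yr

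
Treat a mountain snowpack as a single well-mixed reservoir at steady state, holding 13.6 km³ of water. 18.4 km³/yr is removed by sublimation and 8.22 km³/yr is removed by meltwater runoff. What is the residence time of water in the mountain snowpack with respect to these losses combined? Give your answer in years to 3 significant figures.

0.511 yr

Total removal = 18.40 + 8.220 = 26.620 km³/yr.
τ = M / ΣF_out = 13.6 / 26.620 = 0.5109 yr.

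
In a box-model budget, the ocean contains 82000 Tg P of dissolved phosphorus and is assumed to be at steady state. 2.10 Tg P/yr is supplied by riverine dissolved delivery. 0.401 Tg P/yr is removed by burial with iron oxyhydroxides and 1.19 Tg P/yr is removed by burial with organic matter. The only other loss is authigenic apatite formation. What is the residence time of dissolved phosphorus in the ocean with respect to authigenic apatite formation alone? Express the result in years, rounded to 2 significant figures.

160000 yr

At steady state ΣF_in = ΣF_out.
ΣF_in = 2.1000 Tg P/yr.
Authigenic apatite formation flux = ΣF_in − (0.401 + 1.19) = 2.1000 − 1.591 = 0.5090 Tg P/yr.
τ = M / F = 82000 / 0.5090 = 161100 yr.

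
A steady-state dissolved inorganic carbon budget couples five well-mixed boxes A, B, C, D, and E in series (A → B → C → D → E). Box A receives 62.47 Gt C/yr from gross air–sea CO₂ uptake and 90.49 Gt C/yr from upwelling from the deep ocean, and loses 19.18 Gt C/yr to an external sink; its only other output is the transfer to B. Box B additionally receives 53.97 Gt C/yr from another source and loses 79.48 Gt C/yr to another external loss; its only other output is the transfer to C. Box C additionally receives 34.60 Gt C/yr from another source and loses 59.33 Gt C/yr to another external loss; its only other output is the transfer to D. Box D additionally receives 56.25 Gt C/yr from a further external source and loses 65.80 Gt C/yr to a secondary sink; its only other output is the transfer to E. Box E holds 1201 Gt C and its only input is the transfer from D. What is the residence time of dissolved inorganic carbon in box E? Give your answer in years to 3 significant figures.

16.2 yr

Box A: F(A→B) = (62.47 + 90.49) − 19.18 = 133.78 Gt C/yr.
Box B: F(B→C) = (133.78 + 53.97) − 79.48 = 108.27 Gt C/yr.
Box C: F(C→D) = (108.27 + 34.60) − 59.33 = 83.540 Gt C/yr.
Box D: F(D→E) = (83.540 + 56.25) − 65.80 = 73.990 Gt C/yr.
Box E throughput = its input = 73.990 Gt C/yr; τ = 1201 / 73.990 = 16.23 yr.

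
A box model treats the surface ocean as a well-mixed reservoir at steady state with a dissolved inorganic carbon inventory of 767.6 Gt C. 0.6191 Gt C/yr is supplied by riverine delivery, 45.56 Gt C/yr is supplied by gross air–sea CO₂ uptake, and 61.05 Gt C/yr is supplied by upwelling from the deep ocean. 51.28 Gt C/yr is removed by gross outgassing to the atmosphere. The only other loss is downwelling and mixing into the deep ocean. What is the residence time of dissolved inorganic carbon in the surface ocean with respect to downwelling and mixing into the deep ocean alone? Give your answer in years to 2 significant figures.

At steady state ΣF_in = ΣF_out.
ΣF_in = 0.6191 + 45.56 + 61.05 = 107.23 Gt C/yr.
Downwelling and mixing into the deep ocean flux = ΣF_in − (51.28) = 107.23 − 51.28 = 55.95 Gt C/yr.
τ = M / F = 767.6 / 55.95 = 13.72 yr.

14 yr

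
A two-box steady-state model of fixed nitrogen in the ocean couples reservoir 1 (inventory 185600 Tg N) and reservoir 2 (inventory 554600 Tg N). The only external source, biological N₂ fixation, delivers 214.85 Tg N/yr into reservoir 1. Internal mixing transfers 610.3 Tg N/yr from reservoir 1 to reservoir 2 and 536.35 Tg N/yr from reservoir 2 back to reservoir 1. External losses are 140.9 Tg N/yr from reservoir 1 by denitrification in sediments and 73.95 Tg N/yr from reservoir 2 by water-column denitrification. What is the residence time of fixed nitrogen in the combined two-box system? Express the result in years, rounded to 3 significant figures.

Residence time in the combined system uses the total inventory and the total *external* removal — internal exchanges between the two boxes cancel.
M_total = 185600 + 554600 = 740200 Tg N.
ΣF_external_out = 140.9 + 73.95 = 214.85 Tg N/yr.
τ = M_total / ΣF_ext = 740200 / 214.85 = 3445 yr.

3450 yr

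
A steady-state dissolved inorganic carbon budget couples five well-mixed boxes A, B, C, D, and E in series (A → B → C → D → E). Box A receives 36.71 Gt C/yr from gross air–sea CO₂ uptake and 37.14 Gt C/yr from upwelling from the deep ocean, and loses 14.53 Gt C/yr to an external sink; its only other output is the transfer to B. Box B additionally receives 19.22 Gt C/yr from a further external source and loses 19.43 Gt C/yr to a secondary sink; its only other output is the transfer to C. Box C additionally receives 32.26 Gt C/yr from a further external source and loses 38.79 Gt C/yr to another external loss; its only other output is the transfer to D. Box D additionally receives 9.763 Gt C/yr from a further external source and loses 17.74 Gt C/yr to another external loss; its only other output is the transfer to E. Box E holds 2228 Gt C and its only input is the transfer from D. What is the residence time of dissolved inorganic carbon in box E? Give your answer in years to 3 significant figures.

Box A: F(A→B) = (36.71 + 37.14) − 14.53 = 59.320 Gt C/yr.
Box B: F(B→C) = (59.320 + 19.22) − 19.43 = 59.110 Gt C/yr.
Box C: F(C→D) = (59.110 + 32.26) − 38.79 = 52.580 Gt C/yr.
Box D: F(D→E) = (52.580 + 9.763) − 17.74 = 44.603 Gt C/yr.
Box E throughput = its input = 44.603 Gt C/yr; τ = 2228 / 44.603 = 49.95 yr.

50.0 yr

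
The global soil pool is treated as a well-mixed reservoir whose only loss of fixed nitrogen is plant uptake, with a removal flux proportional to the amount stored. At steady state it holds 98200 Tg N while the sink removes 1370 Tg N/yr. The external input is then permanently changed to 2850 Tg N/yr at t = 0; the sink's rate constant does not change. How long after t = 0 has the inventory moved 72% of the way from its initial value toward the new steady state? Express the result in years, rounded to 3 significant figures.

τ = M₀/F₀ = 98200/1370 = 71.68 yr.
The remaining gap fraction is e^(−t/τ); 72% covered ⇒ e^(−t/τ) = 0.280.
t = −τ ln(0.280) = 71.68 × 1.273 = 91.24 yr.

91.2 yr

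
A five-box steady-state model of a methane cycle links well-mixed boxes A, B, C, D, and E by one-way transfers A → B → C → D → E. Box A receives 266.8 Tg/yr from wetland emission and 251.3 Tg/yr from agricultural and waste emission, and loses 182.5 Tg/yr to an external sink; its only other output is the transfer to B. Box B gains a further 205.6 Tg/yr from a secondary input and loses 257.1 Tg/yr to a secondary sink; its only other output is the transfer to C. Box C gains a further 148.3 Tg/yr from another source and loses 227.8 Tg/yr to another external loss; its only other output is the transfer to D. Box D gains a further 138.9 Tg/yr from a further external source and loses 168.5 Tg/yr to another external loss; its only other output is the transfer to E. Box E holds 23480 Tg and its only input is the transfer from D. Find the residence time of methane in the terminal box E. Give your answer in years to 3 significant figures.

134 yr

Box A: F(A→B) = (266.8 + 251.3) − 182.5 = 335.60 Tg/yr.
Box B: F(B→C) = (335.60 + 205.6) − 257.1 = 284.10 Tg/yr.
Box C: F(C→D) = (284.10 + 148.3) − 227.8 = 204.60 Tg/yr.
Box D: F(D→E) = (204.60 + 138.9) − 168.5 = 175.00 Tg/yr.
Box E throughput = its input = 175.00 Tg/yr; τ = 23480 / 175.00 = 134.2 yr.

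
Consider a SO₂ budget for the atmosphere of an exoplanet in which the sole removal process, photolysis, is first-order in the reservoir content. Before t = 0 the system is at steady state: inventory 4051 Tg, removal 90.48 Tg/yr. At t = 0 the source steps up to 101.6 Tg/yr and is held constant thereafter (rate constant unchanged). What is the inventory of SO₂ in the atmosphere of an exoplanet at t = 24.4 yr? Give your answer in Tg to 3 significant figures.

The sink rate constant is k = F₀/M₀ = 90.48/4051 = 0.02234 yr⁻¹.
Solving dM/dt = F₁ − kM with M(0) = M₀ gives M(t) = F₁/k + (M₀ − F₁/k)·e^(−kt).
F₁/k = 101.6/0.02234 = 4548.9 Tg; kt = 0.02234 × 24.4 = 0.5450, e^(−kt) = 0.5799.
M(24.4) = 4548.9 + (4051 − 4548.9) × 0.5799 = 4548.9 − 288.7 = 4260.2 Tg.

4260 Tg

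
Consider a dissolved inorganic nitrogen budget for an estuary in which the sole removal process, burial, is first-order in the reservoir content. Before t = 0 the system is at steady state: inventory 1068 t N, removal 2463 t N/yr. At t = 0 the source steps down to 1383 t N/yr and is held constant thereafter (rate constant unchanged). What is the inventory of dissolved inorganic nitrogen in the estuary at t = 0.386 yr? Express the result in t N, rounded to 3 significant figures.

792 t N

τ = M₀/F₀ = 1068/2463 = 0.4336 yr; rate constant k = 1/τ.
New steady state M_∞ = F₁/k = F₁·τ = 1383 × 0.4336 = 599.69 t N.
M(t) = M_∞ + (M₀ − M_∞)·e^(−t/τ); t/τ = 0.386/0.4336 = 0.8902, so e^(−t/τ) = 0.4106.
M(t) = 599.69 + 468.3 × 0.4106 = 791.97 t N.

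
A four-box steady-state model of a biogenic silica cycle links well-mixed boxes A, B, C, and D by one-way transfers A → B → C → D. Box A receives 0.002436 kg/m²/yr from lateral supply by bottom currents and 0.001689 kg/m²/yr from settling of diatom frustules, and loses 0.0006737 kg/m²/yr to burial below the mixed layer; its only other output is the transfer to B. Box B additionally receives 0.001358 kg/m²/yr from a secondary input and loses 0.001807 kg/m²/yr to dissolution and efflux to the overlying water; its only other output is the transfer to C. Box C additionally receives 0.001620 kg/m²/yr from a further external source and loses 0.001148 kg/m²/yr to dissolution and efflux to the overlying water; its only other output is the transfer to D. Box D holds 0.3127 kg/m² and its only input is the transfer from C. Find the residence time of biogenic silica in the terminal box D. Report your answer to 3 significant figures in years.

90.0 yr

Box A: F(A→B) = (0.002436 + 0.001689) − 0.0006737 = 0.0034513 kg/m²/yr.
Box B: F(B→C) = (0.0034513 + 0.001358) − 0.001807 = 0.0030023 kg/m²/yr.
Box C: F(C→D) = (0.0030023 + 0.001620) − 0.001148 = 0.0034743 kg/m²/yr.
Box D throughput = its input = 0.0034743 kg/m²/yr; τ = 0.3127 / 0.0034743 = 90.00 yr.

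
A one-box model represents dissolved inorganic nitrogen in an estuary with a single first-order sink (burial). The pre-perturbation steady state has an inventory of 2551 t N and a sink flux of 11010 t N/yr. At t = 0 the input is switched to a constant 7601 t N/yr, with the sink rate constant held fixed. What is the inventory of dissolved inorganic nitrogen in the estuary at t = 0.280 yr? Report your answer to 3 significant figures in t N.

2000 t N

Residence time τ = M₀/F₀ = 0.2317 yr. The eventual steady state is M_∞ = M₀·(F₁/F₀) = 2551 × 7601/11010 = 1761.1 t N.
The anomaly ΔM(t) = M(t) − M_∞ decays as ΔM₀·e^(−t/τ) with ΔM₀ = 2551 − 1761.1 = 789.9 t N.
At t = 0.280 yr, e^(−t/τ) = e^(−1.208) = 0.2987, so ΔM = 235.9 t N and M = 1761.1 + 235.9 = 1997.0 t N.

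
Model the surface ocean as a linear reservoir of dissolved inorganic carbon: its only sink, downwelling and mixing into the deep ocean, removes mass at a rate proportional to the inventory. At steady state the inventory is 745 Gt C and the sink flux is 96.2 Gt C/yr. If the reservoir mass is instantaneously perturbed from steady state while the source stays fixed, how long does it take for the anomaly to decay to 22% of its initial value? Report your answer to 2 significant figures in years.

For a linear reservoir the anomaly decays as exp(−t/τ) with τ = M/F = 745/96.2 = 7.744 yr.
exp(−t/τ) = 0.22 ⇒ t = −τ ln(0.22) = 7.744 × 1.514 = 11.73 yr.

12 yr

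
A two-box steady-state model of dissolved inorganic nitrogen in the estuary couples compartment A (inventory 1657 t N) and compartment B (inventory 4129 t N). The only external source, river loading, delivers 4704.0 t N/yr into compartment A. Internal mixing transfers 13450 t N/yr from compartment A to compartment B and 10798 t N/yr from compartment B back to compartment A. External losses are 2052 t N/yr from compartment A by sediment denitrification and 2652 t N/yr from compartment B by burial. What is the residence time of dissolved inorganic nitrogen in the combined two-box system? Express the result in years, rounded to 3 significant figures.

Treat the two boxes together as one reservoir: the mixing fluxes between them are internal recycling, so τ = ΣM / Σ(external losses).
M_total = 1657 + 4129 = 5786.0 t N.
ΣF_external_out = 2052 + 2652 = 4704.0 t N/yr.
τ = M_total / ΣF_ext = 5786.0 / 4704.0 = 1.230 yr.

1.23 yr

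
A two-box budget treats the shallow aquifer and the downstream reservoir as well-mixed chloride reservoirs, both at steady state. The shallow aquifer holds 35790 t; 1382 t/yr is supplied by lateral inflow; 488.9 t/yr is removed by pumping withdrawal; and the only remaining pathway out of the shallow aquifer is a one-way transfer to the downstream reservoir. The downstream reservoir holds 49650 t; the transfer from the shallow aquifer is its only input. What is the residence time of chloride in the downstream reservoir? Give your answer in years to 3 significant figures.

55.6 yr

Balance the shallow aquifer: ΣF_in = 1382.0 t/yr.
Transfer to the downstream reservoir = ΣF_in − (488.9) = 893.10 t/yr.
At steady state the output of the downstream reservoir equals its input, 893.10 t/yr.
τ = M / F = 49650 / 893.10 = 55.59 yr.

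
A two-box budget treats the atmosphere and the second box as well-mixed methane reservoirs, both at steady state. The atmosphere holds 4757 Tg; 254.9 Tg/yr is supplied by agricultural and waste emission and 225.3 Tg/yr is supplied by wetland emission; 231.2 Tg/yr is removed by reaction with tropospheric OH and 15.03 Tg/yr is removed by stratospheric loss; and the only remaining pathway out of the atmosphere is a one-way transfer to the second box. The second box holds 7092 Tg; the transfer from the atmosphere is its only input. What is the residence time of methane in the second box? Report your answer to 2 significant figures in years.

30 yr

Balance the atmosphere: ΣF_in = 254.9 + 225.3 = 480.20 Tg/yr.
Transfer to the second box = ΣF_in − (231.2 + 15.03) = 233.97 Tg/yr.
At steady state the output of the second box equals its input, 233.97 Tg/yr.
τ = M / F = 7092 / 233.97 = 30.31 yr.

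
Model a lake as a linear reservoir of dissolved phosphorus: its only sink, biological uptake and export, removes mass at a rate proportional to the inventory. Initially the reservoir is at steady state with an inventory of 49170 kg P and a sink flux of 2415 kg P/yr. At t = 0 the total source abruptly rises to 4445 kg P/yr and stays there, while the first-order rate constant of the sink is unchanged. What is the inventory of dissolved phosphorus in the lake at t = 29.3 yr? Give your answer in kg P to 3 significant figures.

Residence time τ = M₀/F₀ = 20.36 yr. The eventual steady state is M_∞ = M₀·(F₁/F₀) = 49170 × 4445/2415 = 90501 kg P.
The anomaly ΔM(t) = M(t) − M_∞ decays as ΔM₀·e^(−t/τ) with ΔM₀ = 49170 − 90501 = −41330 kg P.
At t = 29.3 yr, e^(−t/τ) = e^(−1.439) = 0.2371, so ΔM = −9802 kg P and M = 90501 − 9802 = 80700 kg P.

80700 kg P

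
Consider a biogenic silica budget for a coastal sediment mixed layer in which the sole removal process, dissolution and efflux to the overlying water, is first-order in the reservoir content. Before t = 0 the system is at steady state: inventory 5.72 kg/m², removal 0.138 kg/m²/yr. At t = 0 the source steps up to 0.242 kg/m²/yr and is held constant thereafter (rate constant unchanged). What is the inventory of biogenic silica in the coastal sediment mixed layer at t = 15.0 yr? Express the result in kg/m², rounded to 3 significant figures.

Residence time τ = M₀/F₀ = 41.45 yr. The eventual steady state is M_∞ = M₀·(F₁/F₀) = 5.72 × 0.242/0.138 = 10.031 kg/m².
The anomaly ΔM(t) = M(t) − M_∞ decays as ΔM₀·e^(−t/τ) with ΔM₀ = 5.72 − 10.031 = −4.311 kg/m².
At t = 15.0 yr, e^(−t/τ) = e^(−0.3619) = 0.6964, so ΔM = −3.002 kg/m² and M = 10.031 − 3.002 = 7.0289 kg/m².

7.03 kg/m²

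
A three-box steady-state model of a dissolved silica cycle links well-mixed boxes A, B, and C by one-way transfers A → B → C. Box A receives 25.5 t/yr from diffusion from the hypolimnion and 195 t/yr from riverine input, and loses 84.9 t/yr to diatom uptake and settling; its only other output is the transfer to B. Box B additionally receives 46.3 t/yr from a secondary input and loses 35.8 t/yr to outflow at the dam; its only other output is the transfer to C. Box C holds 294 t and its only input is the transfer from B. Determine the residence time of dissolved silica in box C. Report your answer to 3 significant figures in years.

Box A: F(A→B) = (25.5 + 195) − 84.9 = 135.60 t/yr.
Box B: F(B→C) = (135.60 + 46.3) − 35.8 = 146.10 t/yr.
Box C throughput = its input = 146.10 t/yr; τ = 294 / 146.10 = 2.012 yr.

2.01 yr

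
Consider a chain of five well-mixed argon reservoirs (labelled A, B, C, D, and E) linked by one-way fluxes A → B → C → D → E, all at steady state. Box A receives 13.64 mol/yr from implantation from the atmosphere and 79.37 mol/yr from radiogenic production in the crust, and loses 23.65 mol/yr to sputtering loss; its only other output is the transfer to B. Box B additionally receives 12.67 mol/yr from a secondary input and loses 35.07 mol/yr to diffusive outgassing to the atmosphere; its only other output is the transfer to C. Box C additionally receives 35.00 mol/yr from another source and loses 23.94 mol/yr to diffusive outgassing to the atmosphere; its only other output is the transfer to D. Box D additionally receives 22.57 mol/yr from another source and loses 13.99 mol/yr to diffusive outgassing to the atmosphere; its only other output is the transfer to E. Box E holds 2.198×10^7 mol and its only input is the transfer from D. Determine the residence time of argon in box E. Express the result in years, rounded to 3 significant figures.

Box A: F(A→B) = (13.64 + 79.37) − 23.65 = 69.360 mol/yr.
Box B: F(B→C) = (69.360 + 12.67) − 35.07 = 46.960 mol/yr.
Box C: F(C→D) = (46.960 + 35.00) − 23.94 = 58.020 mol/yr.
Box D: F(D→E) = (58.020 + 22.57) − 13.99 = 66.600 mol/yr.
Box E throughput = its input = 66.600 mol/yr; τ = 2.198×10^7 / 66.600 = 330000 yr.

330000 yr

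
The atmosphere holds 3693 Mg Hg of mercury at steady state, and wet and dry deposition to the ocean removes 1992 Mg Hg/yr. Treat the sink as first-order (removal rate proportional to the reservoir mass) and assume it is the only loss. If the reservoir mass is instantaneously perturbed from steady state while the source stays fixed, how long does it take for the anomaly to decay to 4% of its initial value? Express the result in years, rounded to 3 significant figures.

5.97 yr

For a linear reservoir the anomaly decays as exp(−t/τ) with τ = M/F = 3693/1992 = 1.854 yr.
exp(−t/τ) = 0.04 ⇒ t = −τ ln(0.04) = 1.854 × 3.219 = 5.968 yr.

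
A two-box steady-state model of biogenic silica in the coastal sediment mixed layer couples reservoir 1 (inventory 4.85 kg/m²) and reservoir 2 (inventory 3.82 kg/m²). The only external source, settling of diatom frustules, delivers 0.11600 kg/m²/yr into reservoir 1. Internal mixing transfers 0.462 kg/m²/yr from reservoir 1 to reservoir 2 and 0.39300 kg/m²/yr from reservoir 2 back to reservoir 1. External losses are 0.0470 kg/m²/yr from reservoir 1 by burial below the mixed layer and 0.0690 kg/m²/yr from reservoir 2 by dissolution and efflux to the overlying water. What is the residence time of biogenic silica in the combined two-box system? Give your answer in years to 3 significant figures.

Treat the two boxes together as one reservoir: the mixing fluxes between them are internal recycling, so τ = ΣM / Σ(external losses).
M_total = 4.85 + 3.82 = 8.6700 kg/m².
ΣF_external_out = 0.0470 + 0.0690 = 0.11600 kg/m²/yr.
τ = M_total / ΣF_ext = 8.6700 / 0.11600 = 74.74 yr.

74.7 yr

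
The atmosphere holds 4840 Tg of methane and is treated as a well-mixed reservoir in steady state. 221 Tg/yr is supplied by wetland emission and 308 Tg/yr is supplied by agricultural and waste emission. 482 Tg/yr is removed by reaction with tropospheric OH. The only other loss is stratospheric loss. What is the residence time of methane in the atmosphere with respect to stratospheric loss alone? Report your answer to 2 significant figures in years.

100 yr

At steady state ΣF_in = ΣF_out.
ΣF_in = 221 + 308 = 529.00 Tg/yr.
Stratospheric loss flux = ΣF_in − (482) = 529.00 − 482.0 = 47.00 Tg/yr.
τ = M / F = 4840 / 47.00 = 103.0 yr.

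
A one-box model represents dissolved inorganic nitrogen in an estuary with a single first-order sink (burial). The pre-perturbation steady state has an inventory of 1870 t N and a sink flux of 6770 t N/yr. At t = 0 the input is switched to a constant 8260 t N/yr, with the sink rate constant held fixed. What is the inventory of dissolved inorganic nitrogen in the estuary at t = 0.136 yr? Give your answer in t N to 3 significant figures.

2030 t N

Residence time τ = M₀/F₀ = 0.2762 yr. The eventual steady state is M_∞ = M₀·(F₁/F₀) = 1870 × 8260/6770 = 2281.6 t N.
The anomaly ΔM(t) = M(t) − M_∞ decays as ΔM₀·e^(−t/τ) with ΔM₀ = 1870 − 2281.6 = −411.6 t N.
At t = 0.136 yr, e^(−t/τ) = e^(−0.4924) = 0.6112, so ΔM = −251.5 t N and M = 2281.6 − 251.5 = 2030.0 t N.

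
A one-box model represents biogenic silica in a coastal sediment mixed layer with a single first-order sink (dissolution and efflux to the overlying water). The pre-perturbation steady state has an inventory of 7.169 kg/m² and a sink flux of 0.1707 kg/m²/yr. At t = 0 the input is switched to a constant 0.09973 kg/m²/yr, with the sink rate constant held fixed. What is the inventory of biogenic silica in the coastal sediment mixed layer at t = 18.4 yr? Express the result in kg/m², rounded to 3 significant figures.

6.11 kg/m²

Residence time τ = M₀/F₀ = 42.00 yr. The eventual steady state is M_∞ = M₀·(F₁/F₀) = 7.169 × 0.09973/0.1707 = 4.1884 kg/m².
The anomaly ΔM(t) = M(t) − M_∞ decays as ΔM₀·e^(−t/τ) with ΔM₀ = 7.169 − 4.1884 = 2.981 kg/m².
At t = 18.4 yr, e^(−t/τ) = e^(−0.4381) = 0.6452, so ΔM = 1.923 kg/m² and M = 4.1884 + 1.923 = 6.1116 kg/m².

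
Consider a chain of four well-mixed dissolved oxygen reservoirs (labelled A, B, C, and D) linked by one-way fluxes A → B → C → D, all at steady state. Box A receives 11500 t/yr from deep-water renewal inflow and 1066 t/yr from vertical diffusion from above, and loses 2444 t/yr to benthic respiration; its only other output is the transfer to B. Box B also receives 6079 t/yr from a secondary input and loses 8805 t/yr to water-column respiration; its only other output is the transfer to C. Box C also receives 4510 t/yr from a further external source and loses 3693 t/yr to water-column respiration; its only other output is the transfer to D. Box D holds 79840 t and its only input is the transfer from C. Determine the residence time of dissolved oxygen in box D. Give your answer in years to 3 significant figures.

9.72 yr

Box A: F(A→B) = (11500 + 1066) − 2444 = 10122 t/yr.
Box B: F(B→C) = (10122 + 6079) − 8805 = 7396.0 t/yr.
Box C: F(C→D) = (7396.0 + 4510) − 3693 = 8213.0 t/yr.
Box D throughput = its input = 8213.0 t/yr; τ = 79840 / 8213.0 = 9.721 yr.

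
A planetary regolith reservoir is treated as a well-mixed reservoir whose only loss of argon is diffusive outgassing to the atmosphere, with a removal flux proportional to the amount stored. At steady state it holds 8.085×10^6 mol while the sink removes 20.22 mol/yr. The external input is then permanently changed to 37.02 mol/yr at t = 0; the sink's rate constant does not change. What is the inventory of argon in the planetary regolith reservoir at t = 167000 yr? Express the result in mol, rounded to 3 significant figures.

1.04×10^7 mol

The sink rate constant is k = F₀/M₀ = 20.22/8.085×10^6 = 2.501×10^-6 yr⁻¹.
Solving dM/dt = F₁ − kM with M(0) = M₀ gives M(t) = F₁/k + (M₀ − F₁/k)·e^(−kt).
F₁/k = 37.02/2.501×10^-6 = 1.4803×10^7 mol; kt = 2.501×10^-6 × 167000 = 0.4177, e^(−kt) = 0.6586.
M(167000) = 1.4803×10^7 + (8.085×10^6 − 1.4803×10^7) × 0.6586 = 1.4803×10^7 − 4.424×10^6 = 1.0378×10^7 mol.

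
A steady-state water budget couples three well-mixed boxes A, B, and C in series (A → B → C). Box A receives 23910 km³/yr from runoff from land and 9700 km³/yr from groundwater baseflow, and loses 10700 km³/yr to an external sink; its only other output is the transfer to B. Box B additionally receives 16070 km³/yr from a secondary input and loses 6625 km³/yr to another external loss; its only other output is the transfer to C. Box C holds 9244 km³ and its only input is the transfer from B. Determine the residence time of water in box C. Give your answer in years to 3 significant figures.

0.286 yr

Box A: F(A→B) = (23910 + 9700) − 10700 = 22910 km³/yr.
Box B: F(B→C) = (22910 + 16070) − 6625 = 32355 km³/yr.
Box C throughput = its input = 32355 km³/yr; τ = 9244 / 32355 = 0.2857 yr.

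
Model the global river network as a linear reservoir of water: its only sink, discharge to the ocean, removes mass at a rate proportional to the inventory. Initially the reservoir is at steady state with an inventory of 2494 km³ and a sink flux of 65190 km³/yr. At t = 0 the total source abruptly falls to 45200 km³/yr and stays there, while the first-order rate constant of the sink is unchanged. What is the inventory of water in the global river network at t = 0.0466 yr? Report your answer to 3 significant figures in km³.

The sink rate constant is k = F₀/M₀ = 65190/2494 = 26.14 yr⁻¹.
Solving dM/dt = F₁ − kM with M(0) = M₀ gives M(t) = F₁/k + (M₀ − F₁/k)·e^(−kt).
F₁/k = 45200/26.14 = 1729.2 km³; kt = 26.14 × 0.0466 = 1.218, e^(−kt) = 0.2958.
M(0.0466) = 1729.2 + (2494 − 1729.2) × 0.2958 = 1729.2 + 226.2 = 1955.5 km³.

1960 km³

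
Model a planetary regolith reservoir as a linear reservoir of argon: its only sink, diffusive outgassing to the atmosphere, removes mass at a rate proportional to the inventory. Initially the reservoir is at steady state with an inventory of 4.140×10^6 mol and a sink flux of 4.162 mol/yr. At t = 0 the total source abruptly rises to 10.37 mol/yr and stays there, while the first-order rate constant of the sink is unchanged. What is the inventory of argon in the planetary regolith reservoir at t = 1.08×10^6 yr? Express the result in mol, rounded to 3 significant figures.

Residence time τ = M₀/F₀ = 994700 yr. The eventual steady state is M_∞ = M₀·(F₁/F₀) = 4.140×10^6 × 10.37/4.162 = 1.0315×10^7 mol.
The anomaly ΔM(t) = M(t) − M_∞ decays as ΔM₀·e^(−t/τ) with ΔM₀ = 4.140×10^6 − 1.0315×10^7 = −6.175×10^6 mol.
At t = 1.08×10^6 yr, e^(−t/τ) = e^(−1.086) = 0.3377, so ΔM = −2.085×10^6 mol and M = 1.0315×10^7 − 2.085×10^6 = 8.2301×10^6 mol.

8.23×10^6 mol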